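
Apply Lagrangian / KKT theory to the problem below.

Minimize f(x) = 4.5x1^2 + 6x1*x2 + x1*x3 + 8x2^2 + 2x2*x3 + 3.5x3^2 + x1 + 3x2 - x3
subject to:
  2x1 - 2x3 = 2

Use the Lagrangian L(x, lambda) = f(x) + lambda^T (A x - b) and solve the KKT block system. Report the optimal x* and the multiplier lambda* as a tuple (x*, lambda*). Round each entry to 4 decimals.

Form the Lagrangian:
  L(x, lambda) = (1/2) x^T Q x + c^T x + lambda^T (A x - b)
Stationarity (grad_x L = 0): Q x + c + A^T lambda = 0.
Primal feasibility: A x = b.

This gives the KKT block system:
  [ Q   A^T ] [ x     ]   [-c ]
  [ A    0  ] [ lambda ] = [ b ]

Solving the linear system:
  x*      = (0.6071, -0.3661, -0.3929)
  lambda* = (-1.9375)
  f(x*)   = 1.8884

x* = (0.6071, -0.3661, -0.3929), lambda* = (-1.9375)


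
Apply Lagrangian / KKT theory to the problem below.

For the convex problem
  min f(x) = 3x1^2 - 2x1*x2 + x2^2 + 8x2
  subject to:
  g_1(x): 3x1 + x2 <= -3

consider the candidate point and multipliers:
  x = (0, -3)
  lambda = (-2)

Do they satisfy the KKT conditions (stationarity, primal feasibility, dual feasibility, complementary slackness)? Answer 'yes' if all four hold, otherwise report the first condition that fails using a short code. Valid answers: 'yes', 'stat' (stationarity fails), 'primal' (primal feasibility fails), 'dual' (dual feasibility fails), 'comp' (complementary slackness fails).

Gradient of f: grad f(x) = Q x + c = (6, 2)
Constraint values g_i(x) = a_i^T x - b_i:
  g_1((0, -3)) = 0
Stationarity residual: grad f(x) + sum_i lambda_i a_i = (0, 0)
  -> stationarity OK
Primal feasibility (all g_i <= 0): OK
Dual feasibility (all lambda_i >= 0): FAILS
Complementary slackness (lambda_i * g_i(x) = 0 for all i): OK

Verdict: the first failing condition is dual_feasibility -> dual.

dual


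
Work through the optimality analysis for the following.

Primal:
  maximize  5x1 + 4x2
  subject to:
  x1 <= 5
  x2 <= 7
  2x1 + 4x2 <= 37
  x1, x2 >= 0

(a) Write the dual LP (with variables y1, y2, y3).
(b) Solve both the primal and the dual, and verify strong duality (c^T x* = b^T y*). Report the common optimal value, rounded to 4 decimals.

The standard primal-dual pair for 'max c^T x s.t. A x <= b, x >= 0' is:
  Dual:  min b^T y  s.t.  A^T y >= c,  y >= 0.

So the dual LP is:
  minimize  5y1 + 7y2 + 37y3
  subject to:
    y1 + 2y3 >= 5
    y2 + 4y3 >= 4
    y1, y2, y3 >= 0

Solving the primal: x* = (5, 6.75).
  primal value c^T x* = 52.
Solving the dual: y* = (3, 0, 1).
  dual value b^T y* = 52.
Strong duality: c^T x* = b^T y*. Confirmed.

52


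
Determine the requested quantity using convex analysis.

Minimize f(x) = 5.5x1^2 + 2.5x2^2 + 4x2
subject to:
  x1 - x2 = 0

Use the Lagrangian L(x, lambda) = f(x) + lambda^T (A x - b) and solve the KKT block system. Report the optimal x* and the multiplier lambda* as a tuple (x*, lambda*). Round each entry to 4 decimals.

Form the Lagrangian:
  L(x, lambda) = (1/2) x^T Q x + c^T x + lambda^T (A x - b)
Stationarity (grad_x L = 0): Q x + c + A^T lambda = 0.
Primal feasibility: A x = b.

This gives the KKT block system:
  [ Q   A^T ] [ x     ]   [-c ]
  [ A    0  ] [ lambda ] = [ b ]

Solving the linear system:
  x*      = (-0.25, -0.25)
  lambda* = (2.75)
  f(x*)   = -0.5

x* = (-0.25, -0.25), lambda* = (2.75)


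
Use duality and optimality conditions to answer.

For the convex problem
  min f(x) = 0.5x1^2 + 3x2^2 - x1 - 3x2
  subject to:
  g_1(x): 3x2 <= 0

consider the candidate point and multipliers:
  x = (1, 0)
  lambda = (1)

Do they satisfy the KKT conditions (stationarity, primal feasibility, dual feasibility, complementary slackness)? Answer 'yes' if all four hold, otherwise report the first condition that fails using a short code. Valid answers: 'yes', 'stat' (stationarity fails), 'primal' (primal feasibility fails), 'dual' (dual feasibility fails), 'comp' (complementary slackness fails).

Gradient of f: grad f(x) = Q x + c = (0, -3)
Constraint values g_i(x) = a_i^T x - b_i:
  g_1((1, 0)) = 0
Stationarity residual: grad f(x) + sum_i lambda_i a_i = (0, 0)
  -> stationarity OK
Primal feasibility (all g_i <= 0): OK
Dual feasibility (all lambda_i >= 0): OK
Complementary slackness (lambda_i * g_i(x) = 0 for all i): OK

Verdict: yes, KKT holds.

yes


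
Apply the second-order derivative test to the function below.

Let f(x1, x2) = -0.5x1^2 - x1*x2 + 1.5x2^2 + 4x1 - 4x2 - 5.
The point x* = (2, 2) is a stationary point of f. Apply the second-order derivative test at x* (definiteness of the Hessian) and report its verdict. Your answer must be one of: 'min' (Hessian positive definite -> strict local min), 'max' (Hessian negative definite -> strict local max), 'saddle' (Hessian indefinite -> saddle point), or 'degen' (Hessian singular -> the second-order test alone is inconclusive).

Compute the Hessian H = grad^2 f:
  H = [[-1, -1], [-1, 3]]
Verify stationarity: grad f(x*) = H x* + g = (0, 0).
Eigenvalues of H: -1.2361, 3.2361.
Eigenvalues have mixed signs, so H is indefinite -> x* is a saddle point.

saddle


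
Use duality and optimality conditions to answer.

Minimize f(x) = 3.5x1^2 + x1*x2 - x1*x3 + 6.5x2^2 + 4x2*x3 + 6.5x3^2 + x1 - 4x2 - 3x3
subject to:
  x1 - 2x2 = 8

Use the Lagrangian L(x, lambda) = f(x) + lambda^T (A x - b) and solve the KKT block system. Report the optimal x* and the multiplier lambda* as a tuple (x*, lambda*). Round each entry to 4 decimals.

Form the Lagrangian:
  L(x, lambda) = (1/2) x^T Q x + c^T x + lambda^T (A x - b)
Stationarity (grad_x L = 0): Q x + c + A^T lambda = 0.
Primal feasibility: A x = b.

This gives the KKT block system:
  [ Q   A^T ] [ x     ]   [-c ]
  [ A    0  ] [ lambda ] = [ b ]

Solving the linear system:
  x*      = (2.6437, -2.6781, 1.2582)
  lambda* = (-15.5697)
  f(x*)   = 67.0697

x* = (2.6437, -2.6781, 1.2582), lambda* = (-15.5697)


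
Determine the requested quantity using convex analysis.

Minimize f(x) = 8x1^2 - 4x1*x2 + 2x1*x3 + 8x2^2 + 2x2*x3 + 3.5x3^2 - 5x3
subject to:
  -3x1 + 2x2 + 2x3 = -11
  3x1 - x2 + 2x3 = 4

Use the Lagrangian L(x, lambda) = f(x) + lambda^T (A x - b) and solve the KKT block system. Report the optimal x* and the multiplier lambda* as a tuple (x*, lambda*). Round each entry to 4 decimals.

Form the Lagrangian:
  L(x, lambda) = (1/2) x^T Q x + c^T x + lambda^T (A x - b)
Stationarity (grad_x L = 0): Q x + c + A^T lambda = 0.
Primal feasibility: A x = b.

This gives the KKT block system:
  [ Q   A^T ] [ x     ]   [-c ]
  [ A    0  ] [ lambda ] = [ b ]

Solving the linear system:
  x*      = (2.2385, -0.523, -1.6192)
  lambda* = (9.0042, -2.5523)
  f(x*)   = 58.6757

x* = (2.2385, -0.523, -1.6192), lambda* = (9.0042, -2.5523)


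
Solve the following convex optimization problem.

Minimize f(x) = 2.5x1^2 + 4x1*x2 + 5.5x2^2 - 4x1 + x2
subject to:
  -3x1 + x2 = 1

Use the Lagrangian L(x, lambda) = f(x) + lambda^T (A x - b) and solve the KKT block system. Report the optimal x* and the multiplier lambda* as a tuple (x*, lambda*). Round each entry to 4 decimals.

Form the Lagrangian:
  L(x, lambda) = (1/2) x^T Q x + c^T x + lambda^T (A x - b)
Stationarity (grad_x L = 0): Q x + c + A^T lambda = 0.
Primal feasibility: A x = b.

This gives the KKT block system:
  [ Q   A^T ] [ x     ]   [-c ]
  [ A    0  ] [ lambda ] = [ b ]

Solving the linear system:
  x*      = (-0.2813, 0.1563)
  lambda* = (-1.5938)
  f(x*)   = 1.4375

x* = (-0.2813, 0.1563), lambda* = (-1.5938)


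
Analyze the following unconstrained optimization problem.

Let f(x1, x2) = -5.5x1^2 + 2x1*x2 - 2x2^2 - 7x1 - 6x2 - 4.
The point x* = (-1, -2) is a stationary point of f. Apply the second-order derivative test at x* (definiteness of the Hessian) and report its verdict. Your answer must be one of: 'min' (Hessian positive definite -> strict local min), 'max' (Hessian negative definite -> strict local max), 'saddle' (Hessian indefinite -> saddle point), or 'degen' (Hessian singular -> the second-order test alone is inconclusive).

Compute the Hessian H = grad^2 f:
  H = [[-11, 2], [2, -4]]
Verify stationarity: grad f(x*) = H x* + g = (0, 0).
Eigenvalues of H: -11.5311, -3.4689.
Both eigenvalues < 0, so H is negative definite -> x* is a strict local max.

max


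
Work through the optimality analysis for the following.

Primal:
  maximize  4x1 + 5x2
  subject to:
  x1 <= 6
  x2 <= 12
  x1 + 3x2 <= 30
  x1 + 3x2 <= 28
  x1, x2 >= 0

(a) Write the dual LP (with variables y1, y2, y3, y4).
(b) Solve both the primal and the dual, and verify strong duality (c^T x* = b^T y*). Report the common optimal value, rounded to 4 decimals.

The standard primal-dual pair for 'max c^T x s.t. A x <= b, x >= 0' is:
  Dual:  min b^T y  s.t.  A^T y >= c,  y >= 0.

So the dual LP is:
  minimize  6y1 + 12y2 + 30y3 + 28y4
  subject to:
    y1 + y3 + y4 >= 4
    y2 + 3y3 + 3y4 >= 5
    y1, y2, y3, y4 >= 0

Solving the primal: x* = (6, 7.3333).
  primal value c^T x* = 60.6667.
Solving the dual: y* = (2.3333, 0, 0, 1.6667).
  dual value b^T y* = 60.6667.
Strong duality: c^T x* = b^T y*. Confirmed.

60.6667


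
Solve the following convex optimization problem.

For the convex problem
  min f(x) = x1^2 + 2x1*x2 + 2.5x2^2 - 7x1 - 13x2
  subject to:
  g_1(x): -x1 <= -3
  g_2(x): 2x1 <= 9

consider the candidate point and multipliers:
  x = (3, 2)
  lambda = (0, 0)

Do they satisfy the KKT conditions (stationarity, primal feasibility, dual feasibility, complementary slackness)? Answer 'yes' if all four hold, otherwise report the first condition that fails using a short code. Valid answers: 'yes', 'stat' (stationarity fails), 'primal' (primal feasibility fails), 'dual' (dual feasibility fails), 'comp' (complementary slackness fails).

Gradient of f: grad f(x) = Q x + c = (3, 3)
Constraint values g_i(x) = a_i^T x - b_i:
  g_1((3, 2)) = 0
  g_2((3, 2)) = -3
Stationarity residual: grad f(x) + sum_i lambda_i a_i = (3, 3)
  -> stationarity FAILS
Primal feasibility (all g_i <= 0): OK
Dual feasibility (all lambda_i >= 0): OK
Complementary slackness (lambda_i * g_i(x) = 0 for all i): OK

Verdict: the first failing condition is stationarity -> stat.

stat


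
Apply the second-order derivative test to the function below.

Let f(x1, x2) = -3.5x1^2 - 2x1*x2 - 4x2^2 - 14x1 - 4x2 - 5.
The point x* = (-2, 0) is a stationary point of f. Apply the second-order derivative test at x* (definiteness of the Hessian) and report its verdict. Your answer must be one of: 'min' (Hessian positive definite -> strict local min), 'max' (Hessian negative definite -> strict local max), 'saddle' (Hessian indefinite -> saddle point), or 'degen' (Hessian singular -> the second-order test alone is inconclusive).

Compute the Hessian H = grad^2 f:
  H = [[-7, -2], [-2, -8]]
Verify stationarity: grad f(x*) = H x* + g = (0, 0).
Eigenvalues of H: -9.5616, -5.4384.
Both eigenvalues < 0, so H is negative definite -> x* is a strict local max.

max


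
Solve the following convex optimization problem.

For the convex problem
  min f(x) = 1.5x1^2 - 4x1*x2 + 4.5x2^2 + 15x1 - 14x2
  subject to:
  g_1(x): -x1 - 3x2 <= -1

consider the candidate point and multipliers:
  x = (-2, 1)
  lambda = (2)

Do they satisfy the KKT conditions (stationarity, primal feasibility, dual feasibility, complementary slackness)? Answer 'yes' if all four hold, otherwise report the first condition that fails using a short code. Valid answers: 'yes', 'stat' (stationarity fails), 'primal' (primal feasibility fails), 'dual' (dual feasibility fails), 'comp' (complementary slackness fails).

Gradient of f: grad f(x) = Q x + c = (5, 3)
Constraint values g_i(x) = a_i^T x - b_i:
  g_1((-2, 1)) = 0
Stationarity residual: grad f(x) + sum_i lambda_i a_i = (3, -3)
  -> stationarity FAILS
Primal feasibility (all g_i <= 0): OK
Dual feasibility (all lambda_i >= 0): OK
Complementary slackness (lambda_i * g_i(x) = 0 for all i): OK

Verdict: the first failing condition is stationarity -> stat.

stat


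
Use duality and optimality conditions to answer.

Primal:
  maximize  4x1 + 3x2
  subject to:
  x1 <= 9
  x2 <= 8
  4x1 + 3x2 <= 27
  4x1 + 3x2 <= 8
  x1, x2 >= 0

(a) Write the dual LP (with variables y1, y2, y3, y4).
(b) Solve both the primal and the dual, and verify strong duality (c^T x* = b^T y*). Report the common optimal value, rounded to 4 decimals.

The standard primal-dual pair for 'max c^T x s.t. A x <= b, x >= 0' is:
  Dual:  min b^T y  s.t.  A^T y >= c,  y >= 0.

So the dual LP is:
  minimize  9y1 + 8y2 + 27y3 + 8y4
  subject to:
    y1 + 4y3 + 4y4 >= 4
    y2 + 3y3 + 3y4 >= 3
    y1, y2, y3, y4 >= 0

Solving the primal: x* = (2, 0).
  primal value c^T x* = 8.
Solving the dual: y* = (0, 0, 0, 1).
  dual value b^T y* = 8.
Strong duality: c^T x* = b^T y*. Confirmed.

8


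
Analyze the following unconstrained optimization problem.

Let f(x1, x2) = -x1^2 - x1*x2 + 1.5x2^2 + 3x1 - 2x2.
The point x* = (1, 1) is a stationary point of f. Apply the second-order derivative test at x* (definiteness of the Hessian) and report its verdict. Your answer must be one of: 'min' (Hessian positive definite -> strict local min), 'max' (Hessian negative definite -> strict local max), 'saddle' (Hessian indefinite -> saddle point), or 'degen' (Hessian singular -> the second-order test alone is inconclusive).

Compute the Hessian H = grad^2 f:
  H = [[-2, -1], [-1, 3]]
Verify stationarity: grad f(x*) = H x* + g = (0, 0).
Eigenvalues of H: -2.1926, 3.1926.
Eigenvalues have mixed signs, so H is indefinite -> x* is a saddle point.

saddle


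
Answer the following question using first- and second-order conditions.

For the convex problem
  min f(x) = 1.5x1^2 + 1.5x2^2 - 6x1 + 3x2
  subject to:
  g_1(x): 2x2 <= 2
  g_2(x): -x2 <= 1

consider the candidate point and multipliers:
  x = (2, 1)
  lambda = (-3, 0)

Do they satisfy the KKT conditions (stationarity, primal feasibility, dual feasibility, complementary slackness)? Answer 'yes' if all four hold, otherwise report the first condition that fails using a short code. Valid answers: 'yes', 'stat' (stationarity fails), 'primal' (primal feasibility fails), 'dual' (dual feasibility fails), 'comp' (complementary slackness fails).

Gradient of f: grad f(x) = Q x + c = (0, 6)
Constraint values g_i(x) = a_i^T x - b_i:
  g_1((2, 1)) = 0
  g_2((2, 1)) = -2
Stationarity residual: grad f(x) + sum_i lambda_i a_i = (0, 0)
  -> stationarity OK
Primal feasibility (all g_i <= 0): OK
Dual feasibility (all lambda_i >= 0): FAILS
Complementary slackness (lambda_i * g_i(x) = 0 for all i): OK

Verdict: the first failing condition is dual_feasibility -> dual.

dual


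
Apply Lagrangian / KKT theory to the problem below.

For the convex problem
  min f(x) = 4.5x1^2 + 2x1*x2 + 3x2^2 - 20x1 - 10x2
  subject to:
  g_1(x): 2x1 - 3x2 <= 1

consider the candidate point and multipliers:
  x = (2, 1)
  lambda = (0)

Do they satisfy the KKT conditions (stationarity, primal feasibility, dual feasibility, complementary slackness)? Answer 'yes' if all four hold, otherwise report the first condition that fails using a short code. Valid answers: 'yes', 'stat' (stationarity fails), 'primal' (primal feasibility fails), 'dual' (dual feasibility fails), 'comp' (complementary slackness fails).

Gradient of f: grad f(x) = Q x + c = (0, 0)
Constraint values g_i(x) = a_i^T x - b_i:
  g_1((2, 1)) = 0
Stationarity residual: grad f(x) + sum_i lambda_i a_i = (0, 0)
  -> stationarity OK
Primal feasibility (all g_i <= 0): OK
Dual feasibility (all lambda_i >= 0): OK
Complementary slackness (lambda_i * g_i(x) = 0 for all i): OK

Verdict: yes, KKT holds.

yes


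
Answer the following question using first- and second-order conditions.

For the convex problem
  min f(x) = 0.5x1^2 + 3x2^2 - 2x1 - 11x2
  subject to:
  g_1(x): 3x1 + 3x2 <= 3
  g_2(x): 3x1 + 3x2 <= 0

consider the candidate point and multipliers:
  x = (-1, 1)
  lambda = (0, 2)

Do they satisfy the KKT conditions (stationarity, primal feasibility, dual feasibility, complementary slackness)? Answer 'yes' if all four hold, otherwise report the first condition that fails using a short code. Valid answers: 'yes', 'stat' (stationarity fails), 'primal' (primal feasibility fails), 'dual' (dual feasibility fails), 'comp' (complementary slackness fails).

Gradient of f: grad f(x) = Q x + c = (-3, -5)
Constraint values g_i(x) = a_i^T x - b_i:
  g_1((-1, 1)) = -3
  g_2((-1, 1)) = 0
Stationarity residual: grad f(x) + sum_i lambda_i a_i = (3, 1)
  -> stationarity FAILS
Primal feasibility (all g_i <= 0): OK
Dual feasibility (all lambda_i >= 0): OK
Complementary slackness (lambda_i * g_i(x) = 0 for all i): OK

Verdict: the first failing condition is stationarity -> stat.

stat


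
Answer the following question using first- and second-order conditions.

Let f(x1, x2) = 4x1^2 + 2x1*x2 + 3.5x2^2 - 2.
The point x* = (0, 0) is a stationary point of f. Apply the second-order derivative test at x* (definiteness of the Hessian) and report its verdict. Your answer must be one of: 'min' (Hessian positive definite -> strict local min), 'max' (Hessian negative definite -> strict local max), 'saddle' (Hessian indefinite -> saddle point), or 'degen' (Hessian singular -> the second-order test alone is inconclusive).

Compute the Hessian H = grad^2 f:
  H = [[8, 2], [2, 7]]
Verify stationarity: grad f(x*) = H x* + g = (0, 0).
Eigenvalues of H: 5.4384, 9.5616.
Both eigenvalues > 0, so H is positive definite -> x* is a strict local min.

min


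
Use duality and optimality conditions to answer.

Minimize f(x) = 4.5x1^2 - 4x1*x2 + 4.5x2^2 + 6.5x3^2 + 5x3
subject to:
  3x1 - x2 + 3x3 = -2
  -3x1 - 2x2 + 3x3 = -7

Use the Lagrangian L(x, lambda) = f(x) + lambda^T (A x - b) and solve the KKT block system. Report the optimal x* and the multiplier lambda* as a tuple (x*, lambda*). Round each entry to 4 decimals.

Form the Lagrangian:
  L(x, lambda) = (1/2) x^T Q x + c^T x + lambda^T (A x - b)
Stationarity (grad_x L = 0): Q x + c + A^T lambda = 0.
Primal feasibility: A x = b.

This gives the KKT block system:
  [ Q   A^T ] [ x     ]   [-c ]
  [ A    0  ] [ lambda ] = [ b ]

Solving the linear system:
  x*      = (0.6908, 0.8554, -1.0723)
  lambda* = (1.0241, 1.9558)
  f(x*)   = 5.1888

x* = (0.6908, 0.8554, -1.0723), lambda* = (1.0241, 1.9558)


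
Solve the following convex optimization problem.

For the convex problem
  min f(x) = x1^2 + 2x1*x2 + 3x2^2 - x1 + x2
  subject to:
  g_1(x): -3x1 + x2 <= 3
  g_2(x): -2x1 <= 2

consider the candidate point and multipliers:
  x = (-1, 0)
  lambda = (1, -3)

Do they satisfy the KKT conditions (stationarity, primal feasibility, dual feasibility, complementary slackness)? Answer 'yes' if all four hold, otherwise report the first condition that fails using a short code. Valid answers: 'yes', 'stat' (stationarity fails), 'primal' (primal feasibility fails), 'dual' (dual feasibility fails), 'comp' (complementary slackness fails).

Gradient of f: grad f(x) = Q x + c = (-3, -1)
Constraint values g_i(x) = a_i^T x - b_i:
  g_1((-1, 0)) = 0
  g_2((-1, 0)) = 0
Stationarity residual: grad f(x) + sum_i lambda_i a_i = (0, 0)
  -> stationarity OK
Primal feasibility (all g_i <= 0): OK
Dual feasibility (all lambda_i >= 0): FAILS
Complementary slackness (lambda_i * g_i(x) = 0 for all i): OK

Verdict: the first failing condition is dual_feasibility -> dual.

dual


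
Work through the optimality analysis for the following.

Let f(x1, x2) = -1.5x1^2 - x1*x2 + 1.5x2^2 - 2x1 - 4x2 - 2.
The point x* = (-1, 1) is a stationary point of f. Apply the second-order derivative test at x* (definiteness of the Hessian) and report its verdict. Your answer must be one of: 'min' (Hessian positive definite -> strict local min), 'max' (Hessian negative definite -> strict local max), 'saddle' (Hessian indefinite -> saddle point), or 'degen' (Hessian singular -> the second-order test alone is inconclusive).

Compute the Hessian H = grad^2 f:
  H = [[-3, -1], [-1, 3]]
Verify stationarity: grad f(x*) = H x* + g = (0, 0).
Eigenvalues of H: -3.1623, 3.1623.
Eigenvalues have mixed signs, so H is indefinite -> x* is a saddle point.

saddle


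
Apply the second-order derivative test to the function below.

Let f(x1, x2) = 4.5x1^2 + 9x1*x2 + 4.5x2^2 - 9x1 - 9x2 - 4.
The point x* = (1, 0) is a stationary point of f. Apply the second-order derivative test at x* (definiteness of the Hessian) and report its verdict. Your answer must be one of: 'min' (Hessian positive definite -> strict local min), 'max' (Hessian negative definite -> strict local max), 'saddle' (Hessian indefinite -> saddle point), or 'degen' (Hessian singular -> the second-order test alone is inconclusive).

Compute the Hessian H = grad^2 f:
  H = [[9, 9], [9, 9]]
Verify stationarity: grad f(x*) = H x* + g = (0, 0).
Eigenvalues of H: 0, 18.
H has a zero eigenvalue (singular; positive semidefinite but not definite), so H is neither positive definite, negative definite, nor indefinite. The second-order test alone is inconclusive -> degen.
(Indeed, f is constant along the null direction of H through x*, so x* is not a strict local extremum.)

degen


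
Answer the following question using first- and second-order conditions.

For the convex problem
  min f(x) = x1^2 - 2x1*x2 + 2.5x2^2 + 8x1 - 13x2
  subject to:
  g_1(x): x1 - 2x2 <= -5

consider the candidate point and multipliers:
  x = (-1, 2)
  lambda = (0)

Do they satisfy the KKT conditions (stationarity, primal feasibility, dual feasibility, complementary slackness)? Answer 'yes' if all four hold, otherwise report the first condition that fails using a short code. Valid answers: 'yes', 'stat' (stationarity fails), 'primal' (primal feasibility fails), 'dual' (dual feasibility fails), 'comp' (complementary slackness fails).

Gradient of f: grad f(x) = Q x + c = (2, -1)
Constraint values g_i(x) = a_i^T x - b_i:
  g_1((-1, 2)) = 0
Stationarity residual: grad f(x) + sum_i lambda_i a_i = (2, -1)
  -> stationarity FAILS
Primal feasibility (all g_i <= 0): OK
Dual feasibility (all lambda_i >= 0): OK
Complementary slackness (lambda_i * g_i(x) = 0 for all i): OK

Verdict: the first failing condition is stationarity -> stat.

stat


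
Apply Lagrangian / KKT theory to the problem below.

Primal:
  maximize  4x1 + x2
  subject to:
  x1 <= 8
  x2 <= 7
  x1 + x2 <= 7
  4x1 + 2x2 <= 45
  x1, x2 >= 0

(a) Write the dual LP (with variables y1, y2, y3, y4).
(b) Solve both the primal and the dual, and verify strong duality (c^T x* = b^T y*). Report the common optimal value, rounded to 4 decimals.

The standard primal-dual pair for 'max c^T x s.t. A x <= b, x >= 0' is:
  Dual:  min b^T y  s.t.  A^T y >= c,  y >= 0.

So the dual LP is:
  minimize  8y1 + 7y2 + 7y3 + 45y4
  subject to:
    y1 + y3 + 4y4 >= 4
    y2 + y3 + 2y4 >= 1
    y1, y2, y3, y4 >= 0

Solving the primal: x* = (7, 0).
  primal value c^T x* = 28.
Solving the dual: y* = (0, 0, 4, 0).
  dual value b^T y* = 28.
Strong duality: c^T x* = b^T y*. Confirmed.

28


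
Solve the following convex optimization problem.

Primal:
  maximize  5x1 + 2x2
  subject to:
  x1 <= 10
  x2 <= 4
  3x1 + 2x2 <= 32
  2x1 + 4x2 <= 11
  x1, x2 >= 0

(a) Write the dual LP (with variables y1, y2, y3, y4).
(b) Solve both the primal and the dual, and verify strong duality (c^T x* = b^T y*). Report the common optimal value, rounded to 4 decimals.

The standard primal-dual pair for 'max c^T x s.t. A x <= b, x >= 0' is:
  Dual:  min b^T y  s.t.  A^T y >= c,  y >= 0.

So the dual LP is:
  minimize  10y1 + 4y2 + 32y3 + 11y4
  subject to:
    y1 + 3y3 + 2y4 >= 5
    y2 + 2y3 + 4y4 >= 2
    y1, y2, y3, y4 >= 0

Solving the primal: x* = (5.5, 0).
  primal value c^T x* = 27.5.
Solving the dual: y* = (0, 0, 0, 2.5).
  dual value b^T y* = 27.5.
Strong duality: c^T x* = b^T y*. Confirmed.

27.5


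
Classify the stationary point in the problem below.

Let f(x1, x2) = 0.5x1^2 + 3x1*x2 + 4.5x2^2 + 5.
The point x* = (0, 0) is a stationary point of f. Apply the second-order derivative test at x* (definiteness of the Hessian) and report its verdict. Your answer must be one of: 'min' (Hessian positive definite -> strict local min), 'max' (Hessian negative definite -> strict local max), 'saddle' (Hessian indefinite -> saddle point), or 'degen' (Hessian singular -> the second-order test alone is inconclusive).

Compute the Hessian H = grad^2 f:
  H = [[1, 3], [3, 9]]
Verify stationarity: grad f(x*) = H x* + g = (0, 0).
Eigenvalues of H: 0, 10.
H has a zero eigenvalue (singular; positive semidefinite but not definite), so H is neither positive definite, negative definite, nor indefinite. The second-order test alone is inconclusive -> degen.
(Indeed, f is constant along the null direction of H through x*, so x* is not a strict local extremum.)

degen


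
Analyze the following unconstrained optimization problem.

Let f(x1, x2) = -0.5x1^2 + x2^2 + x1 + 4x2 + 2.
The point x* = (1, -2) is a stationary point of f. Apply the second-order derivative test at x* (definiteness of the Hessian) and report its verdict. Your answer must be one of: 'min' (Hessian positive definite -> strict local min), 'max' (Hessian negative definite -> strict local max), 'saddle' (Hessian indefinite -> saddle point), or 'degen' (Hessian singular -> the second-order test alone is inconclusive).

Compute the Hessian H = grad^2 f:
  H = [[-1, 0], [0, 2]]
Verify stationarity: grad f(x*) = H x* + g = (0, 0).
Eigenvalues of H: -1, 2.
Eigenvalues have mixed signs, so H is indefinite -> x* is a saddle point.

saddle


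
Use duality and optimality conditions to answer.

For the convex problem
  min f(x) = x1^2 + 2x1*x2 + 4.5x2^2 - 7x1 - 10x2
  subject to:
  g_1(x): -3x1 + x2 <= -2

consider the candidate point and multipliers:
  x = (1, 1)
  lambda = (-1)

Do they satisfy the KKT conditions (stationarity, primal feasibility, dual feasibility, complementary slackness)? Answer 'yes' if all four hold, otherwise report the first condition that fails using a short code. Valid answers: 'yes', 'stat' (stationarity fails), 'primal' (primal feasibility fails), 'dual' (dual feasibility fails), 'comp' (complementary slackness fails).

Gradient of f: grad f(x) = Q x + c = (-3, 1)
Constraint values g_i(x) = a_i^T x - b_i:
  g_1((1, 1)) = 0
Stationarity residual: grad f(x) + sum_i lambda_i a_i = (0, 0)
  -> stationarity OK
Primal feasibility (all g_i <= 0): OK
Dual feasibility (all lambda_i >= 0): FAILS
Complementary slackness (lambda_i * g_i(x) = 0 for all i): OK

Verdict: the first failing condition is dual_feasibility -> dual.

dual


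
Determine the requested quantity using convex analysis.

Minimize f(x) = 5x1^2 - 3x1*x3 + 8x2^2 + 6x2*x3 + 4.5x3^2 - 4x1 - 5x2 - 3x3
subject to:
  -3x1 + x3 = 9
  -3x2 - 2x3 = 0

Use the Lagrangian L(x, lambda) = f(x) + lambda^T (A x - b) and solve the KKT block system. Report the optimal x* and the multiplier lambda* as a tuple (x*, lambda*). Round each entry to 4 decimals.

Form the Lagrangian:
  L(x, lambda) = (1/2) x^T Q x + c^T x + lambda^T (A x - b)
Stationarity (grad_x L = 0): Q x + c + A^T lambda = 0.
Primal feasibility: A x = b.

This gives the KKT block system:
  [ Q   A^T ] [ x     ]   [-c ]
  [ A    0  ] [ lambda ] = [ b ]

Solving the linear system:
  x*      = (-2.9077, -0.1846, 0.2769)
  lambda* = (-11.3026, -2.0974)
  f(x*)   = 56.7231

x* = (-2.9077, -0.1846, 0.2769), lambda* = (-11.3026, -2.0974)


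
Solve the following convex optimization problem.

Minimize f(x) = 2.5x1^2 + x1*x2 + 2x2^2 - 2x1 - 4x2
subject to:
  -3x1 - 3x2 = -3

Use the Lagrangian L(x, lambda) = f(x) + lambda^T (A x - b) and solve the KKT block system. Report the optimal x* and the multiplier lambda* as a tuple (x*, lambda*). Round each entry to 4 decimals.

Form the Lagrangian:
  L(x, lambda) = (1/2) x^T Q x + c^T x + lambda^T (A x - b)
Stationarity (grad_x L = 0): Q x + c + A^T lambda = 0.
Primal feasibility: A x = b.

This gives the KKT block system:
  [ Q   A^T ] [ x     ]   [-c ]
  [ A    0  ] [ lambda ] = [ b ]

Solving the linear system:
  x*      = (0.1429, 0.8571)
  lambda* = (-0.1429)
  f(x*)   = -2.0714

x* = (0.1429, 0.8571), lambda* = (-0.1429)


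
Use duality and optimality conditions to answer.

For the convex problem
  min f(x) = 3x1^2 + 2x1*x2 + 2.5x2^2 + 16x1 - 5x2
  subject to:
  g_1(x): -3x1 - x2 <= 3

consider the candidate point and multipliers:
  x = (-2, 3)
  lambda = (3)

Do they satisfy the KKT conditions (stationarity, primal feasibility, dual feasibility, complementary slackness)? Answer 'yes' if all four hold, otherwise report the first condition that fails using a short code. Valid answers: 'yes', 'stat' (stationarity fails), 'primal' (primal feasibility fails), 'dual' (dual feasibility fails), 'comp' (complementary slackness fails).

Gradient of f: grad f(x) = Q x + c = (10, 6)
Constraint values g_i(x) = a_i^T x - b_i:
  g_1((-2, 3)) = 0
Stationarity residual: grad f(x) + sum_i lambda_i a_i = (1, 3)
  -> stationarity FAILS
Primal feasibility (all g_i <= 0): OK
Dual feasibility (all lambda_i >= 0): OK
Complementary slackness (lambda_i * g_i(x) = 0 for all i): OK

Verdict: the first failing condition is stationarity -> stat.

stat


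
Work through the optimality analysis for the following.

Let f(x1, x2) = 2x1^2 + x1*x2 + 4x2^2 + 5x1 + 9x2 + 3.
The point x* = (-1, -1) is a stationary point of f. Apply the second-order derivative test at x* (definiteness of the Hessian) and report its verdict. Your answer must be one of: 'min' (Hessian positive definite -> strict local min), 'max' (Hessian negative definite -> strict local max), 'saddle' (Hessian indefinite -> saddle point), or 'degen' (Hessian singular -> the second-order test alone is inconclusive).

Compute the Hessian H = grad^2 f:
  H = [[4, 1], [1, 8]]
Verify stationarity: grad f(x*) = H x* + g = (0, 0).
Eigenvalues of H: 3.7639, 8.2361.
Both eigenvalues > 0, so H is positive definite -> x* is a strict local min.

min


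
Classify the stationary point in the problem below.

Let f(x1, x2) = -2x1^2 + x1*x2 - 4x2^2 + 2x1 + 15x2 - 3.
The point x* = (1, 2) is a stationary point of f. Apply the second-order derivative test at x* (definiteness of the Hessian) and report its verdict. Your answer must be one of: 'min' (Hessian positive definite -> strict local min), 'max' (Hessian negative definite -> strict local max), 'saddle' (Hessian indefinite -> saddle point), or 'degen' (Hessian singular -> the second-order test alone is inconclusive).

Compute the Hessian H = grad^2 f:
  H = [[-4, 1], [1, -8]]
Verify stationarity: grad f(x*) = H x* + g = (0, 0).
Eigenvalues of H: -8.2361, -3.7639.
Both eigenvalues < 0, so H is negative definite -> x* is a strict local max.

max


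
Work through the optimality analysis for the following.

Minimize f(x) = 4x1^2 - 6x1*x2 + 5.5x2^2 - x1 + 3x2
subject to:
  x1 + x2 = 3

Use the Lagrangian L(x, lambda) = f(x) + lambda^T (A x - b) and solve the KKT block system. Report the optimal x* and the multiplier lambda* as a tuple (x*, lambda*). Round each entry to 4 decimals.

Form the Lagrangian:
  L(x, lambda) = (1/2) x^T Q x + c^T x + lambda^T (A x - b)
Stationarity (grad_x L = 0): Q x + c + A^T lambda = 0.
Primal feasibility: A x = b.

This gives the KKT block system:
  [ Q   A^T ] [ x     ]   [-c ]
  [ A    0  ] [ lambda ] = [ b ]

Solving the linear system:
  x*      = (1.7742, 1.2258)
  lambda* = (-5.8387)
  f(x*)   = 9.7097

x* = (1.7742, 1.2258), lambda* = (-5.8387)


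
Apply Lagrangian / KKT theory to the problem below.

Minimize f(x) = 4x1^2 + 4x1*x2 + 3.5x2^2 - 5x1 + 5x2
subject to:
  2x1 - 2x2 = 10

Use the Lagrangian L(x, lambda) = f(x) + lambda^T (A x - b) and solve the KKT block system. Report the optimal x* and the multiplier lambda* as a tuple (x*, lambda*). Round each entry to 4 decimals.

Form the Lagrangian:
  L(x, lambda) = (1/2) x^T Q x + c^T x + lambda^T (A x - b)
Stationarity (grad_x L = 0): Q x + c + A^T lambda = 0.
Primal feasibility: A x = b.

This gives the KKT block system:
  [ Q   A^T ] [ x     ]   [-c ]
  [ A    0  ] [ lambda ] = [ b ]

Solving the linear system:
  x*      = (2.3913, -2.6087)
  lambda* = (-1.8478)
  f(x*)   = -3.2609

x* = (2.3913, -2.6087), lambda* = (-1.8478)


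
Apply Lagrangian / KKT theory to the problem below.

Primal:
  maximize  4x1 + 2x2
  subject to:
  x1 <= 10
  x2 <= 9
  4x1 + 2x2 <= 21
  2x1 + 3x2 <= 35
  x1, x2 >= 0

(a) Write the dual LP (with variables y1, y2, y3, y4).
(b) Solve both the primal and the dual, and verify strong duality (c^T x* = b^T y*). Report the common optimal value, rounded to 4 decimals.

The standard primal-dual pair for 'max c^T x s.t. A x <= b, x >= 0' is:
  Dual:  min b^T y  s.t.  A^T y >= c,  y >= 0.

So the dual LP is:
  minimize  10y1 + 9y2 + 21y3 + 35y4
  subject to:
    y1 + 4y3 + 2y4 >= 4
    y2 + 2y3 + 3y4 >= 2
    y1, y2, y3, y4 >= 0

Solving the primal: x* = (0.75, 9).
  primal value c^T x* = 21.
Solving the dual: y* = (0, 0, 1, 0).
  dual value b^T y* = 21.
Strong duality: c^T x* = b^T y*. Confirmed.

21


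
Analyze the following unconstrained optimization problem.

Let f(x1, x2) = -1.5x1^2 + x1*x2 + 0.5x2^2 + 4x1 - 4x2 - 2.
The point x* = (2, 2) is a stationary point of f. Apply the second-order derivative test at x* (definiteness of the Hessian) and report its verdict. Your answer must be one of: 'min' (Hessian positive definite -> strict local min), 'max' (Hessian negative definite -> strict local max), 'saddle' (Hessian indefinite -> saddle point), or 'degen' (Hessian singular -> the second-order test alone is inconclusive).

Compute the Hessian H = grad^2 f:
  H = [[-3, 1], [1, 1]]
Verify stationarity: grad f(x*) = H x* + g = (0, 0).
Eigenvalues of H: -3.2361, 1.2361.
Eigenvalues have mixed signs, so H is indefinite -> x* is a saddle point.

saddle


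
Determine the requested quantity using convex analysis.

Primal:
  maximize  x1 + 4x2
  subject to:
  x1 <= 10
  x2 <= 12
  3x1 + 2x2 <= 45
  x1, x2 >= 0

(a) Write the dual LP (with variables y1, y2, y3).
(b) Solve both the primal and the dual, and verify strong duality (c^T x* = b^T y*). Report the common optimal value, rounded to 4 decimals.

The standard primal-dual pair for 'max c^T x s.t. A x <= b, x >= 0' is:
  Dual:  min b^T y  s.t.  A^T y >= c,  y >= 0.

So the dual LP is:
  minimize  10y1 + 12y2 + 45y3
  subject to:
    y1 + 3y3 >= 1
    y2 + 2y3 >= 4
    y1, y2, y3 >= 0

Solving the primal: x* = (7, 12).
  primal value c^T x* = 55.
Solving the dual: y* = (0, 3.3333, 0.3333).
  dual value b^T y* = 55.
Strong duality: c^T x* = b^T y*. Confirmed.

55


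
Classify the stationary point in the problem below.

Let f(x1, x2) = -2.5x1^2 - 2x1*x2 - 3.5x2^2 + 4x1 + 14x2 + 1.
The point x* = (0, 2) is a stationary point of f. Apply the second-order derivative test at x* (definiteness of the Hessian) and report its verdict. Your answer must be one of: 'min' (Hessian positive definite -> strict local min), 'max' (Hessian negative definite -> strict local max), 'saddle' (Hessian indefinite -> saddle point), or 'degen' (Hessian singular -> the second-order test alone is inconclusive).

Compute the Hessian H = grad^2 f:
  H = [[-5, -2], [-2, -7]]
Verify stationarity: grad f(x*) = H x* + g = (0, 0).
Eigenvalues of H: -8.2361, -3.7639.
Both eigenvalues < 0, so H is negative definite -> x* is a strict local max.

max


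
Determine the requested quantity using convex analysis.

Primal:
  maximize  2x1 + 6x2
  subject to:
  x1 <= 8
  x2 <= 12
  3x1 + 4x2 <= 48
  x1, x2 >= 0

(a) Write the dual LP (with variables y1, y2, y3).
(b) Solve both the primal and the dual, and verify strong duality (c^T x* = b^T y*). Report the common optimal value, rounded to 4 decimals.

The standard primal-dual pair for 'max c^T x s.t. A x <= b, x >= 0' is:
  Dual:  min b^T y  s.t.  A^T y >= c,  y >= 0.

So the dual LP is:
  minimize  8y1 + 12y2 + 48y3
  subject to:
    y1 + 3y3 >= 2
    y2 + 4y3 >= 6
    y1, y2, y3 >= 0

Solving the primal: x* = (0, 12).
  primal value c^T x* = 72.
Solving the dual: y* = (0, 0, 1.5).
  dual value b^T y* = 72.
Strong duality: c^T x* = b^T y*. Confirmed.

72


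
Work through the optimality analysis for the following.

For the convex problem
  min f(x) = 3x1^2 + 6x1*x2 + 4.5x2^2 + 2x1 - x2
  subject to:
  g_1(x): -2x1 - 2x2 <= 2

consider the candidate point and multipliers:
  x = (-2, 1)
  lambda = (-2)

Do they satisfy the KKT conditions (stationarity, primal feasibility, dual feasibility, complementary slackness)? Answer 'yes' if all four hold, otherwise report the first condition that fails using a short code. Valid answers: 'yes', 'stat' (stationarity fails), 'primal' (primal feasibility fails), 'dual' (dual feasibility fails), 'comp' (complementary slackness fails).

Gradient of f: grad f(x) = Q x + c = (-4, -4)
Constraint values g_i(x) = a_i^T x - b_i:
  g_1((-2, 1)) = 0
Stationarity residual: grad f(x) + sum_i lambda_i a_i = (0, 0)
  -> stationarity OK
Primal feasibility (all g_i <= 0): OK
Dual feasibility (all lambda_i >= 0): FAILS
Complementary slackness (lambda_i * g_i(x) = 0 for all i): OK

Verdict: the first failing condition is dual_feasibility -> dual.

dual


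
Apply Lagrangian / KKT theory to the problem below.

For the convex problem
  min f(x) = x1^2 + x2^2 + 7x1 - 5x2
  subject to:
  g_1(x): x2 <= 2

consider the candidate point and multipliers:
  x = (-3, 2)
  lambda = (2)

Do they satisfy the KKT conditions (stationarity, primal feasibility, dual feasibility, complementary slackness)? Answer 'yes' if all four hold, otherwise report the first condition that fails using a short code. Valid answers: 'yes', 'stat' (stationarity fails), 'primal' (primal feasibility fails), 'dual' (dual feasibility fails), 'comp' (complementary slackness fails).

Gradient of f: grad f(x) = Q x + c = (1, -1)
Constraint values g_i(x) = a_i^T x - b_i:
  g_1((-3, 2)) = 0
Stationarity residual: grad f(x) + sum_i lambda_i a_i = (1, 1)
  -> stationarity FAILS
Primal feasibility (all g_i <= 0): OK
Dual feasibility (all lambda_i >= 0): OK
Complementary slackness (lambda_i * g_i(x) = 0 for all i): OK

Verdict: the first failing condition is stationarity -> stat.

stat


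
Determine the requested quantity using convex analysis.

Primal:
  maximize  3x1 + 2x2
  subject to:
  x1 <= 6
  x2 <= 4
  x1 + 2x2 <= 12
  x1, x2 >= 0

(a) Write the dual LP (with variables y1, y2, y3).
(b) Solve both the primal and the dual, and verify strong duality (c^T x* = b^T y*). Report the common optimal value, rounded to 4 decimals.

The standard primal-dual pair for 'max c^T x s.t. A x <= b, x >= 0' is:
  Dual:  min b^T y  s.t.  A^T y >= c,  y >= 0.

So the dual LP is:
  minimize  6y1 + 4y2 + 12y3
  subject to:
    y1 + y3 >= 3
    y2 + 2y3 >= 2
    y1, y2, y3 >= 0

Solving the primal: x* = (6, 3).
  primal value c^T x* = 24.
Solving the dual: y* = (2, 0, 1).
  dual value b^T y* = 24.
Strong duality: c^T x* = b^T y*. Confirmed.

24


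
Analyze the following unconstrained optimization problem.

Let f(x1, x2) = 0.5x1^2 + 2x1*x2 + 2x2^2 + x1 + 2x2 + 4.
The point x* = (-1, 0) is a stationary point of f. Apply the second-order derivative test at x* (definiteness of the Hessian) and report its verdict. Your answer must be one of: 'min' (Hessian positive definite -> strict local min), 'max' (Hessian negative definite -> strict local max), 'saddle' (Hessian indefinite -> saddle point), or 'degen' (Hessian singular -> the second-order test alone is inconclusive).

Compute the Hessian H = grad^2 f:
  H = [[1, 2], [2, 4]]
Verify stationarity: grad f(x*) = H x* + g = (0, 0).
Eigenvalues of H: 0, 5.
H has a zero eigenvalue (singular; positive semidefinite but not definite), so H is neither positive definite, negative definite, nor indefinite. The second-order test alone is inconclusive -> degen.
(Indeed, f is constant along the null direction of H through x*, so x* is not a strict local extremum.)

degen


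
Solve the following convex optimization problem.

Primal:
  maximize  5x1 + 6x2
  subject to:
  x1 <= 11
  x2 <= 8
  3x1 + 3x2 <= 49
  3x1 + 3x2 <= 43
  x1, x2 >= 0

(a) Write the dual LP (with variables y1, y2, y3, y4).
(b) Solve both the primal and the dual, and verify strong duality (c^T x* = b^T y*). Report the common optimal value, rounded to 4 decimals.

The standard primal-dual pair for 'max c^T x s.t. A x <= b, x >= 0' is:
  Dual:  min b^T y  s.t.  A^T y >= c,  y >= 0.

So the dual LP is:
  minimize  11y1 + 8y2 + 49y3 + 43y4
  subject to:
    y1 + 3y3 + 3y4 >= 5
    y2 + 3y3 + 3y4 >= 6
    y1, y2, y3, y4 >= 0

Solving the primal: x* = (6.3333, 8).
  primal value c^T x* = 79.6667.
Solving the dual: y* = (0, 1, 0, 1.6667).
  dual value b^T y* = 79.6667.
Strong duality: c^T x* = b^T y*. Confirmed.

79.6667
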